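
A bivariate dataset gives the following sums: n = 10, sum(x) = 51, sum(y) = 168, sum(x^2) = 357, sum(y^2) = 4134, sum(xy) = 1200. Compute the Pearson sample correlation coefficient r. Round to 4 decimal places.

Numerator: nΣxy − (Σx)(Σy) = 10·1200 − (51)(168) = 3432
Denominator: √[(nΣx²−(Σx)²)(nΣy²−(Σy)²)]
  nΣx²−(Σx)² = 10·357 − 2601 = 969;  nΣy²−(Σy)² = 10·4134 − 28224 = 13116
  √(969·13116) = √12709404 = 3565.0251
r = 3432 / 3565.0251 = 0.9627

0.9627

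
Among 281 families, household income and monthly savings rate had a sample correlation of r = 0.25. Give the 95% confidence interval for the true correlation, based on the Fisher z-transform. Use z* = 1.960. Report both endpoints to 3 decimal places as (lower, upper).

Fisher z: z_r = atanh(r) = ½·ln((1+0.25)/(1−0.25)) = 0.255413
SE(z) = 1/√(n−3) = 1/√278 = 0.059976
95% ⇒ z* = 1.960; margin = 1.960·0.059976 = 0.117553
CI on z-scale: (0.137860, 0.372966)
Back-transform: tanh(0.137860) = 0.136993, tanh(0.372966) = 0.356583

(0.137, 0.357)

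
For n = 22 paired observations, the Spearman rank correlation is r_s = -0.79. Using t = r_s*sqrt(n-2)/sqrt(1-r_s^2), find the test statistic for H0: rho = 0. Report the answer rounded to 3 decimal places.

1 − r_s² = 1 − 0.6241 = 0.3759;  √(1−r_s²) = 0.613107
√(n−2) = √20 = 4.472136
t = r_s·√(n−2)/√(1−r_s²) = -0.79 · 4.472136 / 0.613107 = -5.762

-5.762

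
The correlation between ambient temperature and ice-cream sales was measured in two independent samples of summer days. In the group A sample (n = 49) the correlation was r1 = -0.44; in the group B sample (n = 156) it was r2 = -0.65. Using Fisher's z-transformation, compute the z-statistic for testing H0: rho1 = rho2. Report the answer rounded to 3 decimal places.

z1 = atanh(-0.44) = -0.472231,  z2 = atanh(-0.65) = -0.775299
SE = √(1/(n1−3) + 1/(n2−3)) = √(1/46 + 1/153) = √(0.0217391 + 0.0065359) = √0.0282750 = 0.168152
z = (z1 − z2)/SE = (-0.472231 − (-0.775299)) / 0.168152 = 0.303068 / 0.168152 = 1.802

1.802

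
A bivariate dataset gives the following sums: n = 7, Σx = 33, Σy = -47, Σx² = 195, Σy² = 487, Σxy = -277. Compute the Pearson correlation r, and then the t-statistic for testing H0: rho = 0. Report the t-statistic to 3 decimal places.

-2.041

Numerator: nΣxy − (Σx)(Σy) = 7·(-277) − (33)(-47) = -388
Denominator: √[(nΣx²−(Σx)²)(nΣy²−(Σy)²)]
  nΣx²−(Σx)² = 7·195 − 1089 = 276;  nΣy²−(Σy)² = 7·487 − 2209 = 1200
  √(276·1200) = √331200 = 575.4998
r = -388 / 575.4998 = -0.6742
t = r·√(n−2)/√(1−r²) = -0.6742·√5 / √(1−0.454546) = -1.507557 / 0.738549 = -2.041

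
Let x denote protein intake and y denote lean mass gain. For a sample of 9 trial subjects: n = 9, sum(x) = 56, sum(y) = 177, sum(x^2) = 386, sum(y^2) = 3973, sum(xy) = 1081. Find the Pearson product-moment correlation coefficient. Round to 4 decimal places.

Numerator: nΣxy − (Σx)(Σy) = 9·1081 − (56)(177) = -183
Denominator: √[(nΣx²−(Σx)²)(nΣy²−(Σy)²)]
  nΣx²−(Σx)² = 9·386 − 3136 = 338;  nΣy²−(Σy)² = 9·3973 − 31329 = 4428
  √(338·4428) = √1496664 = 1223.3822
r = -183 / 1223.3822 = -0.1496

-0.1496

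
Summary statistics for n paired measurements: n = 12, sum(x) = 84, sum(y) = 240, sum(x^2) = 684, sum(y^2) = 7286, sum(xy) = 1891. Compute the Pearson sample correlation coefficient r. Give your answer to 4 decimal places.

0.4319

Numerator: nΣxy − (Σx)(Σy) = 12·1891 − (84)(240) = 2532
Denominator: √[(nΣx²−(Σx)²)(nΣy²−(Σy)²)]
  nΣx²−(Σx)² = 12·684 − 7056 = 1152;  nΣy²−(Σy)² = 12·7286 − 57600 = 29832
  √(1152·29832) = √34366464 = 5862.2917
r = 2532 / 5862.2917 = 0.4319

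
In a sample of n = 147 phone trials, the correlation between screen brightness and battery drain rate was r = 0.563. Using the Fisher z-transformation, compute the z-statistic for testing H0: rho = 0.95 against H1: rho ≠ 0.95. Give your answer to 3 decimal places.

z_r = atanh(0.563) = 0.637215,  z_0 = atanh(0.95) = 1.831781
SE = 1/√(n−3) = 1/√144 = 0.083333
z = (z_r − z_0)/SE = (0.637215 − 1.831781) / 0.083333 = -1.194566 / 0.083333 = -14.335

-14.335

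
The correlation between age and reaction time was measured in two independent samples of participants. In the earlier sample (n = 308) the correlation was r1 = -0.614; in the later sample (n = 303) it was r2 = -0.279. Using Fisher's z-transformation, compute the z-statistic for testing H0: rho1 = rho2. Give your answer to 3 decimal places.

Fisher z-transforms: z1 = atanh(-0.614) = -0.715317, z2 = atanh(-0.279) = -0.286597; difference d = -0.428720
Var(d) = 1/305 + 1/300 = 0.0032787 + 0.0033333 = 0.0066120
z = d/√Var(d) = -0.428720 / √0.0066120 = -0.428720 / 0.081314 = -5.272

-5.272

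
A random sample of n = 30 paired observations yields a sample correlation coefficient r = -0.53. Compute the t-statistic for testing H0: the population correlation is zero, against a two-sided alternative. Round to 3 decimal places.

-3.307

1 − r² = 1 − 0.2809 = 0.7191;  √(1−r²) = 0.847998
√(n−2) = √28 = 5.291503
t = r·√(n−2)/√(1−r²) = -0.53 · 5.291503 / 0.847998 = -3.307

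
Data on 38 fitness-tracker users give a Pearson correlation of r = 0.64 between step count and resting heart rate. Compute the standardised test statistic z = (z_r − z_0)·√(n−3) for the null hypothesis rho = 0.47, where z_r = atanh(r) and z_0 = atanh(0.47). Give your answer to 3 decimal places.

z_r = atanh(0.64) = 0.758174,  z_0 = atanh(0.47) = 0.510070
SE = 1/√(n−3) = 1/√35 = 0.169031
z = (z_r − z_0)/SE = (0.758174 − 0.510070) / 0.169031 = 0.248104 / 0.169031 = 1.468

1.468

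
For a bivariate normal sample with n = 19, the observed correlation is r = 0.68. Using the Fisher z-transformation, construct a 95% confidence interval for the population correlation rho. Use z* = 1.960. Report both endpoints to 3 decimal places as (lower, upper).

Fisher z: z_r = atanh(r) = ½·ln((1+0.68)/(1−0.68)) = 0.829114
SE(z) = 1/√(n−3) = 1/√16 = 0.250000
95% ⇒ z* = 1.960; margin = 1.960·0.250000 = 0.490000
CI on z-scale: (0.339114, 1.319114)
Back-transform: tanh(0.339114) = 0.326686, tanh(1.319114) = 0.866563

(0.327, 0.867)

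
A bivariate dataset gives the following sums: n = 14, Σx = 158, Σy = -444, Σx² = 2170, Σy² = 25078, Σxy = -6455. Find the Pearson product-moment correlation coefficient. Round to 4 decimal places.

Numerator: nΣxy − (Σx)(Σy) = 14·(-6455) − (158)(-444) = -20218
Denominator: √[(nΣx²−(Σx)²)(nΣy²−(Σy)²)]
  nΣx²−(Σx)² = 14·2170 − 24964 = 5416;  nΣy²−(Σy)² = 14·25078 − 197136 = 153956
  √(5416·153956) = √833825696 = 28876.0402
r = -20218 / 28876.0402 = -0.7002

-0.7002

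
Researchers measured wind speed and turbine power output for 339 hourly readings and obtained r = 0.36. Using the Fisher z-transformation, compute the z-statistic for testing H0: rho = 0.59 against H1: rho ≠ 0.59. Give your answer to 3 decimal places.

z_r = atanh(0.36) = 0.376886,  z_0 = atanh(0.59) = 0.677666
SE = 1/√(n−3) = 1/√336 = 0.054554
z = (z_r − z_0)/SE = (0.376886 − 0.677666) / 0.054554 = -0.300780 / 0.054554 = -5.513

-5.513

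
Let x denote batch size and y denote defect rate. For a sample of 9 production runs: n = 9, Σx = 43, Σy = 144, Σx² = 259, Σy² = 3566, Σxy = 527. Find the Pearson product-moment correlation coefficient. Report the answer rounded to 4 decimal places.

-0.6193

S_xy = nΣxy − ΣxΣy = 9·527 − 43·144 = 4743 − 6192 = -1449
S_xx = nΣx² − (Σx)² = 9·259 − 43² = 2331 − 1849 = 482
S_yy = nΣy² − (Σy)² = 9·3566 − 144² = 32094 − 20736 = 11358
r = S_xy / √(S_xx·S_yy) = -1449 / √(482·11358) = -1449 / √5474556 = -1449 / 2339.7769 = -0.6193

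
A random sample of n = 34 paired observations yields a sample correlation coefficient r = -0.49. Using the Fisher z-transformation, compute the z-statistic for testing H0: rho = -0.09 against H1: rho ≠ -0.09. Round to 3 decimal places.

-2.482

Fisher z: atanh(-0.49) = -0.536060, atanh(-0.09) = -0.090244
z = (z_r − z_0)·√(n−3) = (-0.536060 − (-0.090244))·√31 = -0.445816 · 5.567764 = -2.482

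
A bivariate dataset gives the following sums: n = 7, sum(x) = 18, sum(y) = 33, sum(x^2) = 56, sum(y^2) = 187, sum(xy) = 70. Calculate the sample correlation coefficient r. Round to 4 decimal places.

S_xy = nΣxy − ΣxΣy = 7·70 − 18·33 = 490 − 594 = -104
S_xx = nΣx² − (Σx)² = 7·56 − 18² = 392 − 324 = 68
S_yy = nΣy² − (Σy)² = 7·187 − 33² = 1309 − 1089 = 220
r = S_xy / √(S_xx·S_yy) = -104 / √(68·220) = -104 / √14960 = -104 / 122.3111 = -0.8503

-0.8503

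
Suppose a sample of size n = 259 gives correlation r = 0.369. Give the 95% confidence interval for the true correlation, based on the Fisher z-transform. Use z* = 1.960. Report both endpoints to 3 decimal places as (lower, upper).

(0.259, 0.470)

z_r = atanh(0.369) = 0.387265;  SE = 1/√(n−3) = 1/√256 = 0.062500
z-limits: 0.387265 ± 1.960·0.062500 = 0.387265 ± 0.122500 = [0.264765, 0.509765]
ρ-limits: (tanh 0.264765, tanh 0.509765) = (0.259, 0.470)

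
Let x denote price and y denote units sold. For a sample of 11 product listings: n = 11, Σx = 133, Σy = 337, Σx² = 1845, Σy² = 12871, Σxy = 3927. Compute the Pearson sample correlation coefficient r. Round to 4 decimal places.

-0.1901

Numerator: nΣxy − (Σx)(Σy) = 11·3927 − (133)(337) = -1624
Denominator: √[(nΣx²−(Σx)²)(nΣy²−(Σy)²)]
  nΣx²−(Σx)² = 11·1845 − 17689 = 2606;  nΣy²−(Σy)² = 11·12871 − 113569 = 28012
  √(2606·28012) = √72999272 = 8543.9611
r = -1624 / 8543.9611 = -0.1901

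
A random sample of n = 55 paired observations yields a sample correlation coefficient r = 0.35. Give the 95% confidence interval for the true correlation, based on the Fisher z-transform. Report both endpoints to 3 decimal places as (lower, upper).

z_r = atanh(0.35) = 0.365444;  SE = 1/√(n−3) = 1/√52 = 0.138675
z-limits: 0.365444 ± 1.960·0.138675 = 0.365444 ± 0.271803 = [0.093641, 0.637247]
ρ-limits: (tanh 0.093641, tanh 0.637247) = (0.093, 0.563)

(0.093, 0.563)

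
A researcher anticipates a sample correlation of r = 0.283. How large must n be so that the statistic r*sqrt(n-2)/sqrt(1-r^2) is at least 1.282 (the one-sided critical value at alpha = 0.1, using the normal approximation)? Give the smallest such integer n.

21

r√(n−2)/√(1−r²) ≥ 1.282  ⇔  n−2 ≥ (1.282)²·(1−r²)/r²
(1−r²)/r² = (1−0.080089)/0.080089 = 11.4861
n ≥ 2 + 1.643524·11.4861 = 2 + 18.8777 = 20.8777
⌈20.8777⌉ = 21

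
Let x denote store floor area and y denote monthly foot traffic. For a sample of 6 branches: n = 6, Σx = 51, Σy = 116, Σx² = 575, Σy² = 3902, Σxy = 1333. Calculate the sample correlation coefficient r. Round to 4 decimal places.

0.7161

S_xy = nΣxy − ΣxΣy = 6·1333 − 51·116 = 7998 − 5916 = 2082
S_xx = nΣx² − (Σx)² = 6·575 − 51² = 3450 − 2601 = 849
S_yy = nΣy² − (Σy)² = 6·3902 − 116² = 23412 − 13456 = 9956
r = S_xy / √(S_xx·S_yy) = 2082 / √(849·9956) = 2082 / √8452644 = 2082 / 2907.3431 = 0.7161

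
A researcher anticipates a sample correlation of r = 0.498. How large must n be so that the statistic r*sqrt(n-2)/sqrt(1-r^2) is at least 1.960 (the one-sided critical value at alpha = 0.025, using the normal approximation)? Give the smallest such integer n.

r√(n−2)/√(1−r²) ≥ 1.960  ⇔  n−2 ≥ (1.960)²·(1−r²)/r²
(1−r²)/r² = (1−0.248004)/0.248004 = 3.0322
n ≥ 2 + 3.8416·3.0322 = 2 + 11.6485 = 13.6485
⌈13.6485⌉ = 14

14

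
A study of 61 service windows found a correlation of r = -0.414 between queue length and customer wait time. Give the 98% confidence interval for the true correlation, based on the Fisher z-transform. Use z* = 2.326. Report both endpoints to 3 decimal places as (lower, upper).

(-0.633, -0.134)

z_r = atanh(-0.414) = -0.440429;  SE = 1/√(n−3) = 1/√58 = 0.131306
z-limits: -0.440429 ± 2.326·0.131306 = -0.440429 ± 0.305418 = [-0.745847, -0.135011]
ρ-limits: (tanh -0.745847, tanh -0.135011) = (-0.633, -0.134)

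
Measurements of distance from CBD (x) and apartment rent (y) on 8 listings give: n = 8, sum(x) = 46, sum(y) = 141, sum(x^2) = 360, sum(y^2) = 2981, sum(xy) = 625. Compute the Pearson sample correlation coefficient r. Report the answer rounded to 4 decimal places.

S_xy = nΣxy − ΣxΣy = 8·625 − 46·141 = 5000 − 6486 = -1486
S_xx = nΣx² − (Σx)² = 8·360 − 46² = 2880 − 2116 = 764
S_yy = nΣy² − (Σy)² = 8·2981 − 141² = 23848 − 19881 = 3967
r = S_xy / √(S_xx·S_yy) = -1486 / √(764·3967) = -1486 / √3030788 = -1486 / 1740.9159 = -0.8536

-0.8536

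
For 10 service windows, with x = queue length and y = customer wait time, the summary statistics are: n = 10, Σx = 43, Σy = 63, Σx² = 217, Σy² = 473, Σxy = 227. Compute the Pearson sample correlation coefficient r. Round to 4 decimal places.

-0.8882

Numerator: nΣxy − (Σx)(Σy) = 10·227 − (43)(63) = -439
Denominator: √[(nΣx²−(Σx)²)(nΣy²−(Σy)²)]
  nΣx²−(Σx)² = 10·217 − 1849 = 321;  nΣy²−(Σy)² = 10·473 − 3969 = 761
  √(321·761) = √244281 = 494.2479
r = -439 / 494.2479 = -0.8882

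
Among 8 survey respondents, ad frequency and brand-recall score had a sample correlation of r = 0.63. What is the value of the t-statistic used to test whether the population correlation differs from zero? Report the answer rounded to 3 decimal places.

1.987

t = r·√(n−2) / √(1−r²) with r = 0.63, n = 8
  = 0.63·√6 / √(1 − 0.3969)
  = 0.63·2.449490 / 0.776595
  = 1.543179 / 0.776595 = 1.987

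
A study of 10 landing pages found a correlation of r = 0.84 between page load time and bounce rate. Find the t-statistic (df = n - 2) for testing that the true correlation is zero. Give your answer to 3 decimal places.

4.379

t = r·√(n−2) / √(1−r²) with r = 0.84, n = 10
  = 0.84·√8 / √(1 − 0.7056)
  = 0.84·2.828427 / 0.542586
  = 2.375879 / 0.542586 = 4.379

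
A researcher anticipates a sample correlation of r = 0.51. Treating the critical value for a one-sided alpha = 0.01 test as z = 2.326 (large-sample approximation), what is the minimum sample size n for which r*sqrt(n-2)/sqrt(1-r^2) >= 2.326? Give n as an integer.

18

r√(n−2)/√(1−r²) ≥ 2.326  ⇔  n−2 ≥ (2.326)²·(1−r²)/r²
(1−r²)/r² = (1−0.2601)/0.2601 = 2.8447
n ≥ 2 + 5.410276·2.8447 = 2 + 15.3906 = 17.3906
⌈17.3906⌉ = 18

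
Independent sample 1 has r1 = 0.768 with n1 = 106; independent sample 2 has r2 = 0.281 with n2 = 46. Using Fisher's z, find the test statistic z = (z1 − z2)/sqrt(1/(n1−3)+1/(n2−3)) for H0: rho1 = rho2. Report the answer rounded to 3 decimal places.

Fisher z-transforms: z1 = atanh(0.768) = 1.015433, z2 = atanh(0.281) = 0.288767; difference d = 0.726666
Var(d) = 1/103 + 1/43 = 0.0097087 + 0.0232558 = 0.0329645
z = d/√Var(d) = 0.726666 / √0.0329645 = 0.726666 / 0.181561 = 4.002

4.002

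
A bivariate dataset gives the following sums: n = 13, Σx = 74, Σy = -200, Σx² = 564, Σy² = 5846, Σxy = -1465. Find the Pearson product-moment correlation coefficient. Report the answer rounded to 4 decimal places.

-0.5193

Numerator: nΣxy − (Σx)(Σy) = 13·(-1465) − (74)(-200) = -4245
Denominator: √[(nΣx²−(Σx)²)(nΣy²−(Σy)²)]
  nΣx²−(Σx)² = 13·564 − 5476 = 1856;  nΣy²−(Σy)² = 13·5846 − 40000 = 35998
  √(1856·35998) = √66812288 = 8173.8784
r = -4245 / 8173.8784 = -0.5193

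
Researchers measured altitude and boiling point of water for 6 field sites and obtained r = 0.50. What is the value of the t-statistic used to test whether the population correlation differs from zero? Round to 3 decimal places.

1.155

t = r·√(n−2) / √(1−r²) with r = 0.50, n = 6
  = 0.50·√4 / √(1 − 0.2500)
  = 0.50·2.000000 / 0.866025
  = 1.000000 / 0.866025 = 1.155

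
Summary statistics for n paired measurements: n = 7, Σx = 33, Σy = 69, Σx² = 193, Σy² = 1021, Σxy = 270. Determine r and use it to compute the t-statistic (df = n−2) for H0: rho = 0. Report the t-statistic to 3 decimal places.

-1.255

S_xy = nΣxy − ΣxΣy = 7·270 − 33·69 = 1890 − 2277 = -387
S_xx = nΣx² − (Σx)² = 7·193 − 33² = 1351 − 1089 = 262
S_yy = nΣy² − (Σy)² = 7·1021 − 69² = 7147 − 4761 = 2386
r = S_xy / √(S_xx·S_yy) = -387 / √(262·2386) = -387 / √625132 = -387 / 790.6529 = -0.4895
t = r·√(n−2)/√(1−r²) = -0.4895·√5 / √(1−0.239610) = -1.094555 / 0.872003 = -1.255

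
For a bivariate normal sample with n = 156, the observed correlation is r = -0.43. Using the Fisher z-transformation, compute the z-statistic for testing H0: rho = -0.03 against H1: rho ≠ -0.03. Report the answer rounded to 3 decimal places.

z_r = atanh(-0.43) = -0.459897,  z_0 = atanh(-0.03) = -0.030009
SE = 1/√(n−3) = 1/√153 = 0.080845
z = (z_r − z_0)/SE = (-0.459897 − (-0.030009)) / 0.080845 = -0.429888 / 0.080845 = -5.317

-5.317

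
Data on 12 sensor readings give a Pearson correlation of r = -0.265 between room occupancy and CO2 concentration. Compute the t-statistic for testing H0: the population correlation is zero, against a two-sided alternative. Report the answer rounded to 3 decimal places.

-0.869

1 − r² = 1 − 0.070225 = 0.929775;  √(1−r²) = 0.964248
√(n−2) = √10 = 3.162278
t = r·√(n−2)/√(1−r²) = -0.265 · 3.162278 / 0.964248 = -0.869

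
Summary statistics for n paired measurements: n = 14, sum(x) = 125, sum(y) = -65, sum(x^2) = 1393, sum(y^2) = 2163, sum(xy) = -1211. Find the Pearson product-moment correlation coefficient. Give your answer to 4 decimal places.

S_xy = nΣxy − ΣxΣy = 14·(-1211) − 125·(-65) = -16954 − (-8125) = -8829
S_xx = nΣx² − (Σx)² = 14·1393 − 125² = 19502 − 15625 = 3877
S_yy = nΣy² − (Σy)² = 14·2163 − (-65)² = 30282 − 4225 = 26057
r = S_xy / √(S_xx·S_yy) = -8829 / √(3877·26057) = -8829 / √101022989 = -8829 / 10051.0193 = -0.8784

-0.8784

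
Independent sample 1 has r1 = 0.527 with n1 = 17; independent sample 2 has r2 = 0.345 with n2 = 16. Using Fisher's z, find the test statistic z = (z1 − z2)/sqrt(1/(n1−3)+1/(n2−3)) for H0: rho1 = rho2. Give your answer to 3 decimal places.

0.587

Fisher z-transforms: z1 = atanh(0.527) = 0.585982, z2 = atanh(0.345) = 0.359757; difference d = 0.226225
Var(d) = 1/14 + 1/13 = 0.0714286 + 0.0769231 = 0.1483517
z = d/√Var(d) = 0.226225 / √0.1483517 = 0.226225 / 0.385165 = 0.587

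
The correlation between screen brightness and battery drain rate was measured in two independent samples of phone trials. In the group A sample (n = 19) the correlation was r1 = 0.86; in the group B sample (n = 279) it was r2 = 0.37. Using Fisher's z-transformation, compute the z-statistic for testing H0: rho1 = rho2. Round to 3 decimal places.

Fisher z-transforms: z1 = atanh(0.86) = 1.293345, z2 = atanh(0.37) = 0.388423; difference d = 0.904922
Var(d) = 1/16 + 1/276 = 0.0625000 + 0.0036232 = 0.0661232
z = d/√Var(d) = 0.904922 / √0.0661232 = 0.904922 / 0.257144 = 3.519

3.519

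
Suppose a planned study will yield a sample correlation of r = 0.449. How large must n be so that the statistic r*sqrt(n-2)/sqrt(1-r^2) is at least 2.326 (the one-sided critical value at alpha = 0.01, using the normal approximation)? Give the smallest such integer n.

24

Need r·√(n−2)/√(1−r²) ≥ 2.326
√(n−2) ≥ 2.326·√(1−0.201601) / 0.449 = 2.326·0.893532 / 0.449 = 4.6289
n−2 ≥ 21.4267  ⇒  n ≥ 23.4267
Smallest integer n = 24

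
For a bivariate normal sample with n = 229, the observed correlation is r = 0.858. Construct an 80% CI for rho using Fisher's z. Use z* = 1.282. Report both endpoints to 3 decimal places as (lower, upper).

Fisher z: z_r = atanh(r) = ½·ln((1+0.858)/(1−0.858)) = 1.285714
SE(z) = 1/√(n−3) = 1/√226 = 0.066519
80% ⇒ z* = 1.282; margin = 1.282·0.066519 = 0.085277
CI on z-scale: (1.200437, 1.370991)
Back-transform: tanh(1.200437) = 0.833788, tanh(1.370991) = 0.878918

(0.834, 0.879)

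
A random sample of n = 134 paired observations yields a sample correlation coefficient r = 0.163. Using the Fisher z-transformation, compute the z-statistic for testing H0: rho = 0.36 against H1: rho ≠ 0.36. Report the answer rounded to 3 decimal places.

Fisher z: atanh(0.163) = 0.164467, atanh(0.36) = 0.376886
z = (z_r − z_0)·√(n−3) = (0.164467 − 0.376886)·√131 = -0.212419 · 11.445523 = -2.431

-2.431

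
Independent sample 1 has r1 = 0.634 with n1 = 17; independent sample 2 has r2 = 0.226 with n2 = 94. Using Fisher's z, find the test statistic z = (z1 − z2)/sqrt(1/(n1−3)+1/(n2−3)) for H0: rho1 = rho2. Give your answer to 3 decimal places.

1.805

Fisher z-transforms: z1 = atanh(0.634) = 0.748076, z2 = atanh(0.226) = 0.229970; difference d = 0.518106
Var(d) = 1/14 + 1/91 = 0.0714286 + 0.0109890 = 0.0824176
z = d/√Var(d) = 0.518106 / √0.0824176 = 0.518106 / 0.287085 = 1.805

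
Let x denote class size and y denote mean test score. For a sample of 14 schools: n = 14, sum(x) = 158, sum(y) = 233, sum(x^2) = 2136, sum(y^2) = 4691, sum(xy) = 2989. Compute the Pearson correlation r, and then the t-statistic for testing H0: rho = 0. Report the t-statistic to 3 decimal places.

Numerator: nΣxy − (Σx)(Σy) = 14·2989 − (158)(233) = 5032
Denominator: √[(nΣx²−(Σx)²)(nΣy²−(Σy)²)]
  nΣx²−(Σx)² = 14·2136 − 24964 = 4940;  nΣy²−(Σy)² = 14·4691 − 54289 = 11385
  √(4940·11385) = √56241900 = 7499.4600
r = 5032 / 7499.4600 = 0.6710
t = r·√(n−2)/√(1−r²) = 0.6710·√12 / √(1−0.450241) = 2.324412 / 0.741457 = 3.135

3.135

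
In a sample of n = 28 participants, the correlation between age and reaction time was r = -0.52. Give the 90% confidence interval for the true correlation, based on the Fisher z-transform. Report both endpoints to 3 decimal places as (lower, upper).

(-0.719, -0.242)

Fisher z: z_r = atanh(r) = ½·ln((1+(-0.52))/(1−(-0.52))) = -0.576340
SE(z) = 1/√(n−3) = 1/√25 = 0.200000
90% ⇒ z* = 1.645; margin = 1.645·0.200000 = 0.329000
CI on z-scale: (-0.905340, -0.247340)
Back-transform: tanh(-0.905340) = -0.718888, tanh(-0.247340) = -0.242417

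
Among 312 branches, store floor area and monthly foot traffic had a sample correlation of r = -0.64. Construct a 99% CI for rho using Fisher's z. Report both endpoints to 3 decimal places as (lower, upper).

(-0.719, -0.545)

z_r = atanh(-0.64) = -0.758174;  SE = 1/√(n−3) = 1/√309 = 0.056888
z-limits: -0.758174 ± 2.576·0.056888 = -0.758174 ± 0.146543 = [-0.904717, -0.611631]
ρ-limits: (tanh -0.904717, tanh -0.611631) = (-0.719, -0.545)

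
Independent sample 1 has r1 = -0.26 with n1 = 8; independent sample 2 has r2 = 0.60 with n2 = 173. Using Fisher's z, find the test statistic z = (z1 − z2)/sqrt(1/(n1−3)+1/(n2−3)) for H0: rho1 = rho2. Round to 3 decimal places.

-2.114

Fisher z-transforms: z1 = atanh(-0.26) = -0.266108, z2 = atanh(0.60) = 0.693147; difference d = -0.959255
Var(d) = 1/5 + 1/170 = 0.2000000 + 0.0058824 = 0.2058824
z = d/√Var(d) = -0.959255 / √0.2058824 = -0.959255 / 0.453743 = -2.114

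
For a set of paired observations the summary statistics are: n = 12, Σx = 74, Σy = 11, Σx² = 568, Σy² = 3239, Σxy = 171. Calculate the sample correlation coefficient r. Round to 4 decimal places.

0.1718

S_xy = nΣxy − ΣxΣy = 12·171 − 74·11 = 2052 − 814 = 1238
S_xx = nΣx² − (Σx)² = 12·568 − 74² = 6816 − 5476 = 1340
S_yy = nΣy² − (Σy)² = 12·3239 − 11² = 38868 − 121 = 38747
r = S_xy / √(S_xx·S_yy) = 1238 / √(1340·38747) = 1238 / √51920980 = 1238 / 7205.6214 = 0.1718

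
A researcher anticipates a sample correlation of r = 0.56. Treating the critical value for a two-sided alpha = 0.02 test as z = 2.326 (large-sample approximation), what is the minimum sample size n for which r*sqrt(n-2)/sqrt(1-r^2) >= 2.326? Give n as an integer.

Need r·√(n−2)/√(1−r²) ≥ 2.326
√(n−2) ≥ 2.326·√(1−0.3136) / 0.56 = 2.326·0.828493 / 0.56 = 3.4412
n−2 ≥ 11.8419  ⇒  n ≥ 13.8419
Smallest integer n = 14

14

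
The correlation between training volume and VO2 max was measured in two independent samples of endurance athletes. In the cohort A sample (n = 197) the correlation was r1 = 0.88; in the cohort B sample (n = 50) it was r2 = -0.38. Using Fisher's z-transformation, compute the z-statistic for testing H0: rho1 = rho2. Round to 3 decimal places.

10.923

z1 = atanh(0.88) = 1.375768,  z2 = atanh(-0.38) = -0.400060
SE = √(1/(n1−3) + 1/(n2−3)) = √(1/194 + 1/47) = √(0.0051546 + 0.0212766) = √0.0264312 = 0.162577
z = (z1 − z2)/SE = (1.375768 − (-0.400060)) / 0.162577 = 1.775828 / 0.162577 = 10.923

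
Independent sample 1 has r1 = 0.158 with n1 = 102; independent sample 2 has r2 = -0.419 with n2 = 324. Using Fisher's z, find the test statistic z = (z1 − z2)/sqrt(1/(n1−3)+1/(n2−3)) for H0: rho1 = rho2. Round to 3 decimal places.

Fisher z-transforms: z1 = atanh(0.158) = 0.159335, z2 = atanh(-0.419) = -0.446478; difference d = 0.605813
Var(d) = 1/99 + 1/321 = 0.0101010 + 0.0031153 = 0.0132163
z = d/√Var(d) = 0.605813 / √0.0132163 = 0.605813 / 0.114962 = 5.270

5.270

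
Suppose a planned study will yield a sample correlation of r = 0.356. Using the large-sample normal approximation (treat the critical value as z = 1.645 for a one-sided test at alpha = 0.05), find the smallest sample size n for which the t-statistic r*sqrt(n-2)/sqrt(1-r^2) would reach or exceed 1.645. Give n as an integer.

Need r·√(n−2)/√(1−r²) ≥ 1.645
√(n−2) ≥ 1.645·√(1−0.126736) / 0.356 = 1.645·0.934486 / 0.356 = 4.3181
n−2 ≥ 18.6460  ⇒  n ≥ 20.6460
Smallest integer n = 21

21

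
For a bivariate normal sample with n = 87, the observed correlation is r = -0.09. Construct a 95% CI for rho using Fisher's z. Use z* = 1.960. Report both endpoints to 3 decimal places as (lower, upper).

z_r = atanh(-0.09) = -0.090244;  SE = 1/√(n−3) = 1/√84 = 0.109109
z-limits: -0.090244 ± 1.960·0.109109 = -0.090244 ± 0.213854 = [-0.304098, 0.123610]
ρ-limits: (tanh -0.304098, tanh 0.123610) = (-0.295, 0.123)

(-0.295, 0.123)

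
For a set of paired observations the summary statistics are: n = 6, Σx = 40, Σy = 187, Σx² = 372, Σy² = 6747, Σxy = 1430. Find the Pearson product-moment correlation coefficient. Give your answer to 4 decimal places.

0.5893

S_xy = nΣxy − ΣxΣy = 6·1430 − 40·187 = 8580 − 7480 = 1100
S_xx = nΣx² − (Σx)² = 6·372 − 40² = 2232 − 1600 = 632
S_yy = nΣy² − (Σy)² = 6·6747 − 187² = 40482 − 34969 = 5513
r = S_xy / √(S_xx·S_yy) = 1100 / √(632·5513) = 1100 / √3484216 = 1100 / 1866.6055 = 0.5893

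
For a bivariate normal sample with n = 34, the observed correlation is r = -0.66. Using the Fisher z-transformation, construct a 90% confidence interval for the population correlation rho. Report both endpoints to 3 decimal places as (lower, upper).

(-0.796, -0.460)

Fisher z: z_r = atanh(r) = ½·ln((1+(-0.66))/(1−(-0.66))) = -0.792814
SE(z) = 1/√(n−3) = 1/√31 = 0.179605
90% ⇒ z* = 1.645; margin = 1.645·0.179605 = 0.295450
CI on z-scale: (-1.088264, -0.497364)
Back-transform: tanh(-1.088264) = -0.796244, tanh(-0.497364) = -0.460042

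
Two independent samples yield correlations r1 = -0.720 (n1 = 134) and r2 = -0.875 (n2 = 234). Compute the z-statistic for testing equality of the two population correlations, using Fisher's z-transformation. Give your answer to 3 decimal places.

4.081

z1 = atanh(-0.720) = -0.907645,  z2 = atanh(-0.875) = -1.354025
SE = √(1/(n1−3) + 1/(n2−3)) = √(1/131 + 1/231) = √(0.0076336 + 0.0043290) = √0.0119626 = 0.109374
z = (z1 − z2)/SE = (-0.907645 − (-1.354025)) / 0.109374 = 0.446380 / 0.109374 = 4.081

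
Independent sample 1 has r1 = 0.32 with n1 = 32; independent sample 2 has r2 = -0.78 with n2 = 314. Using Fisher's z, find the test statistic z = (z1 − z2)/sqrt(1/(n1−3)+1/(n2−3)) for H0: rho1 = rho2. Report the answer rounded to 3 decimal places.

Fisher z-transforms: z1 = atanh(0.32) = 0.331647, z2 = atanh(-0.78) = -1.045371; difference d = 1.377018
Var(d) = 1/29 + 1/311 = 0.0344828 + 0.0032154 = 0.0376982
z = d/√Var(d) = 1.377018 / √0.0376982 = 1.377018 / 0.194160 = 7.092

7.092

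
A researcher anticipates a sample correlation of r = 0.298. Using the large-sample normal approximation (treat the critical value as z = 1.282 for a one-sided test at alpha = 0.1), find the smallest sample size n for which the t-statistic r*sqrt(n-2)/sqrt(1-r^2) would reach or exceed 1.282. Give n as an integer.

19

r√(n−2)/√(1−r²) ≥ 1.282  ⇔  n−2 ≥ (1.282)²·(1−r²)/r²
(1−r²)/r² = (1−0.088804)/0.088804 = 10.2608
n ≥ 2 + 1.643524·10.2608 = 2 + 16.8639 = 18.8639
⌈18.8639⌉ = 19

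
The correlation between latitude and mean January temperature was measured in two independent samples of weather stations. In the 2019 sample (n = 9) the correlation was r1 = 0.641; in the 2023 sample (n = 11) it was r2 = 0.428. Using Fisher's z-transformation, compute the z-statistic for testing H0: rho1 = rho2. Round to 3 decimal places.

0.560

Fisher z-transforms: z1 = atanh(0.641) = 0.759869, z2 = atanh(0.428) = 0.457446; difference d = 0.302423
Var(d) = 1/6 + 1/8 = 0.1666667 + 0.1250000 = 0.2916667
z = d/√Var(d) = 0.302423 / √0.2916667 = 0.302423 / 0.540062 = 0.560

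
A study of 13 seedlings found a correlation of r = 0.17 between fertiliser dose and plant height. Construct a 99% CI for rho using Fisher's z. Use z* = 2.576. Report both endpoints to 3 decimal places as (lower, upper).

Fisher z: z_r = atanh(r) = ½·ln((1+0.17)/(1−0.17)) = 0.171667
SE(z) = 1/√(n−3) = 1/√10 = 0.316228
99% ⇒ z* = 2.576; margin = 2.576·0.316228 = 0.814603
CI on z-scale: (-0.642936, 0.986270)
Back-transform: tanh(-0.642936) = -0.566895, tanh(0.986270) = 0.755767

(-0.567, 0.756)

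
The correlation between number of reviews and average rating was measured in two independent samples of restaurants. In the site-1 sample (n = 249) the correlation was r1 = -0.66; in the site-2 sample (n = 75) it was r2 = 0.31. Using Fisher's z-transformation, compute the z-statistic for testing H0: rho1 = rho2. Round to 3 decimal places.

Fisher z-transforms: z1 = atanh(-0.66) = -0.792814, z2 = atanh(0.31) = 0.320545; difference d = -1.113359
Var(d) = 1/246 + 1/72 = 0.0040650 + 0.0138889 = 0.0179539
z = d/√Var(d) = -1.113359 / √0.0179539 = -1.113359 / 0.133992 = -8.309

-8.309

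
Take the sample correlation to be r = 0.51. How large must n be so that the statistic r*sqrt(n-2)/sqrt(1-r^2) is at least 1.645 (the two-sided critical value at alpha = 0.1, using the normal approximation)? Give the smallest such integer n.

r√(n−2)/√(1−r²) ≥ 1.645  ⇔  n−2 ≥ (1.645)²·(1−r²)/r²
(1−r²)/r² = (1−0.2601)/0.2601 = 2.8447
n ≥ 2 + 2.706025·2.8447 = 2 + 7.6978 = 9.6978
⌈9.6978⌉ = 10

10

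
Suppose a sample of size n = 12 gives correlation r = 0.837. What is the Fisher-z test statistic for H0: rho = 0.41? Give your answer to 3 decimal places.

z_r = atanh(0.837) = 1.211069,  z_0 = atanh(0.41) = 0.435611
SE = 1/√(n−3) = 1/√9 = 0.333333
z = (z_r − z_0)/SE = (1.211069 − 0.435611) / 0.333333 = 0.775458 / 0.333333 = 2.326

2.326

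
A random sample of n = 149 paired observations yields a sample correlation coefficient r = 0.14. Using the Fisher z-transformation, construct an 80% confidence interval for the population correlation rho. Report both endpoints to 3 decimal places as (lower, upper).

(0.035, 0.242)

Fisher z: z_r = atanh(r) = ½·ln((1+0.14)/(1−0.14)) = 0.140926
SE(z) = 1/√(n−3) = 1/√146 = 0.082761
80% ⇒ z* = 1.282; margin = 1.282·0.082761 = 0.106100
CI on z-scale: (0.034826, 0.247026)
Back-transform: tanh(0.034826) = 0.034812, tanh(0.247026) = 0.242121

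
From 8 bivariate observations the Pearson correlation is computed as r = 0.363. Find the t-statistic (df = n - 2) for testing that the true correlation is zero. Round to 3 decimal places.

0.954

1 − r² = 1 − 0.131769 = 0.868231;  √(1−r²) = 0.931789
√(n−2) = √6 = 2.449490
t = r·√(n−2)/√(1−r²) = 0.363 · 2.449490 / 0.931789 = 0.954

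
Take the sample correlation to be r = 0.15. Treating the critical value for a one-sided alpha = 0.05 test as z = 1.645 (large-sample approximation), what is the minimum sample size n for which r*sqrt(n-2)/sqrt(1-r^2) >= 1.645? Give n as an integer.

120

Need r·√(n−2)/√(1−r²) ≥ 1.645
√(n−2) ≥ 1.645·√(1−0.0225) / 0.15 = 1.645·0.988686 / 0.15 = 10.8426
n−2 ≥ 117.5620  ⇒  n ≥ 119.5620
Smallest integer n = 120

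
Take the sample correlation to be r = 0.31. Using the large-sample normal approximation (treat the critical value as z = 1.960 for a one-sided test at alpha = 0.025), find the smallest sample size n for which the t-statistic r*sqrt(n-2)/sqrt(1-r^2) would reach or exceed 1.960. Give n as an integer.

39

r√(n−2)/√(1−r²) ≥ 1.960  ⇔  n−2 ≥ (1.960)²·(1−r²)/r²
(1−r²)/r² = (1−0.0961)/0.0961 = 9.4058
n ≥ 2 + 3.8416·9.4058 = 2 + 36.1333 = 38.1333
⌈38.1333⌉ = 39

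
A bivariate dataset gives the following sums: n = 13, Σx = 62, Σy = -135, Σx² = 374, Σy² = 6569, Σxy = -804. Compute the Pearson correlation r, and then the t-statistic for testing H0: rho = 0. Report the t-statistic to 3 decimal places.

-0.863

S_xy = nΣxy − ΣxΣy = 13·(-804) − 62·(-135) = -10452 − (-8370) = -2082
S_xx = nΣx² − (Σx)² = 13·374 − 62² = 4862 − 3844 = 1018
S_yy = nΣy² − (Σy)² = 13·6569 − (-135)² = 85397 − 18225 = 67172
r = S_xy / √(S_xx·S_yy) = -2082 / √(1018·67172) = -2082 / √68381096 = -2082 / 8269.2863 = -0.2518
t = r·√(n−2)/√(1−r²) = -0.2518·√11 / √(1−0.063403) = -0.835126 / 0.967779 = -0.863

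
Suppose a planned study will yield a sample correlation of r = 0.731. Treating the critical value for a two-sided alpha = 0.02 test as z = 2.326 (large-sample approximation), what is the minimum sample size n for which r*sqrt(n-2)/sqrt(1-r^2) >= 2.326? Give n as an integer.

Need r·√(n−2)/√(1−r²) ≥ 2.326
√(n−2) ≥ 2.326·√(1−0.534361) / 0.731 = 2.326·0.682377 / 0.731 = 2.1713
n−2 ≥ 4.7145  ⇒  n ≥ 6.7145
Smallest integer n = 7

7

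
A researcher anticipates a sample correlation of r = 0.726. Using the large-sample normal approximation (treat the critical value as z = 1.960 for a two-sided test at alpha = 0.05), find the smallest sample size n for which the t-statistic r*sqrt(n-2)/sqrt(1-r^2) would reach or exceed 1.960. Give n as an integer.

r√(n−2)/√(1−r²) ≥ 1.960  ⇔  n−2 ≥ (1.960)²·(1−r²)/r²
(1−r²)/r² = (1−0.527076)/0.527076 = 0.8973
n ≥ 2 + 3.8416·0.8973 = 2 + 3.4471 = 5.4471
⌈5.4471⌉ = 6

6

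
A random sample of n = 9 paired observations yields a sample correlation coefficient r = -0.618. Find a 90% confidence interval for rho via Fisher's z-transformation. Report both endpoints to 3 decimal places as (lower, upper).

(-0.884, -0.050)

Fisher z: z_r = atanh(r) = ½·ln((1+(-0.618))/(1−(-0.618))) = -0.721763
SE(z) = 1/√(n−3) = 1/√6 = 0.408248
90% ⇒ z* = 1.645; margin = 1.645·0.408248 = 0.671568
CI on z-scale: (-1.393331, -0.050195)
Back-transform: tanh(-1.393331) = -0.883902, tanh(-0.050195) = -0.050153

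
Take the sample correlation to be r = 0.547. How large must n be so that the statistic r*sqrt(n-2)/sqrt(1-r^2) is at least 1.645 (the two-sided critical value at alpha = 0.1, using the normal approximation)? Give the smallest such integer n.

r√(n−2)/√(1−r²) ≥ 1.645  ⇔  n−2 ≥ (1.645)²·(1−r²)/r²
(1−r²)/r² = (1−0.299209)/0.299209 = 2.3421
n ≥ 2 + 2.706025·2.3421 = 2 + 6.3378 = 8.3378
⌈8.3378⌉ = 9

9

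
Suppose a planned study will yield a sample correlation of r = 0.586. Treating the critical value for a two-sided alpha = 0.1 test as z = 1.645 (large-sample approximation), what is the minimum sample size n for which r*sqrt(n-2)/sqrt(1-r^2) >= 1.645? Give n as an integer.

8

Need r·√(n−2)/√(1−r²) ≥ 1.645
√(n−2) ≥ 1.645·√(1−0.343396) / 0.586 = 1.645·0.810311 / 0.586 = 2.2747
n−2 ≥ 5.1743  ⇒  n ≥ 7.1743
Smallest integer n = 8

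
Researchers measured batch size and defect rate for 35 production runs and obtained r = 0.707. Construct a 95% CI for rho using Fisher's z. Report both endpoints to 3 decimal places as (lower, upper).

z_r = atanh(0.707) = 0.881160;  SE = 1/√(n−3) = 1/√32 = 0.176777
z-limits: 0.881160 ± 1.960·0.176777 = 0.881160 ± 0.346483 = [0.534677, 1.227643]
ρ-limits: (tanh 0.534677, tanh 1.227643) = (0.489, 0.842)

(0.489, 0.842)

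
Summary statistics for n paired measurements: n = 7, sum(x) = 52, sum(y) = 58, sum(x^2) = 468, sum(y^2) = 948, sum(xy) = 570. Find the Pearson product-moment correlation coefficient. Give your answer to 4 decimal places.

S_xy = nΣxy − ΣxΣy = 7·570 − 52·58 = 3990 − 3016 = 974
S_xx = nΣx² − (Σx)² = 7·468 − 52² = 3276 − 2704 = 572
S_yy = nΣy² − (Σy)² = 7·948 − 58² = 6636 − 3364 = 3272
r = S_xy / √(S_xx·S_yy) = 974 / √(572·3272) = 974 / √1871584 = 974 / 1368.0585 = 0.7120

0.7120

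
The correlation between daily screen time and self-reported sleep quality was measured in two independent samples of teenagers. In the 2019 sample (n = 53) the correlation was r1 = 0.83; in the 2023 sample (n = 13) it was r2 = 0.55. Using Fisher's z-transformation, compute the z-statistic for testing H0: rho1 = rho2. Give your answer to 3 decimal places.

1.645

z1 = atanh(0.83) = 1.188136,  z2 = atanh(0.55) = 0.618381
SE = √(1/(n1−3) + 1/(n2−3)) = √(1/50 + 1/10) = √(0.0200000 + 0.1000000) = √0.1200000 = 0.346410
z = (z1 − z2)/SE = (1.188136 − 0.618381) / 0.346410 = 0.569755 / 0.346410 = 1.645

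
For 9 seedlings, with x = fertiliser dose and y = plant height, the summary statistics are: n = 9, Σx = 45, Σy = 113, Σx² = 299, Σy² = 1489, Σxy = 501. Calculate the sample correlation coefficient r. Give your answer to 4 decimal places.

-0.8878

S_xy = nΣxy − ΣxΣy = 9·501 − 45·113 = 4509 − 5085 = -576
S_xx = nΣx² − (Σx)² = 9·299 − 45² = 2691 − 2025 = 666
S_yy = nΣy² − (Σy)² = 9·1489 − 113² = 13401 − 12769 = 632
r = S_xy / √(S_xx·S_yy) = -576 / √(666·632) = -576 / √420912 = -576 / 648.7773 = -0.8878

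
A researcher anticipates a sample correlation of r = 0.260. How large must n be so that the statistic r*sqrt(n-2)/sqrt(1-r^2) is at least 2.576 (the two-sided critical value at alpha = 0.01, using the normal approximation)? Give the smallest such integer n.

94

Need r·√(n−2)/√(1−r²) ≥ 2.576
√(n−2) ≥ 2.576·√(1−0.067600) / 0.260 = 2.576·0.965609 / 0.260 = 9.5670
n−2 ≥ 91.5275  ⇒  n ≥ 93.5275
Smallest integer n = 94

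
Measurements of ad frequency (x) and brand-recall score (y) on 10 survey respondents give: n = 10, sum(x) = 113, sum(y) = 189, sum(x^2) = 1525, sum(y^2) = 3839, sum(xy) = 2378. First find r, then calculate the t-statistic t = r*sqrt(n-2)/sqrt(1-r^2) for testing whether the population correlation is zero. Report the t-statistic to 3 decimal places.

7.909

S_xy = nΣxy − ΣxΣy = 10·2378 − 113·189 = 23780 − 21357 = 2423
S_xx = nΣx² − (Σx)² = 10·1525 − 113² = 15250 − 12769 = 2481
S_yy = nΣy² − (Σy)² = 10·3839 − 189² = 38390 − 35721 = 2669
r = S_xy / √(S_xx·S_yy) = 2423 / √(2481·2669) = 2423 / √6621789 = 2423 / 2573.2837 = 0.9416
t = r·√(n−2)/√(1−r²) = 0.9416·√8 / √(1−0.886611) = 2.663247 / 0.336733 = 7.909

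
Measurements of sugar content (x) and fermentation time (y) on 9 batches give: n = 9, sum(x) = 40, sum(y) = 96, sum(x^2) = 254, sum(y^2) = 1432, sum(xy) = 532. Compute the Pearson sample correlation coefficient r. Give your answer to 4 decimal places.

0.5973

Numerator: nΣxy − (Σx)(Σy) = 9·532 − (40)(96) = 948
Denominator: √[(nΣx²−(Σx)²)(nΣy²−(Σy)²)]
  nΣx²−(Σx)² = 9·254 − 1600 = 686;  nΣy²−(Σy)² = 9·1432 − 9216 = 3672
  √(686·3672) = √2518992 = 1587.1333
r = 948 / 1587.1333 = 0.5973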